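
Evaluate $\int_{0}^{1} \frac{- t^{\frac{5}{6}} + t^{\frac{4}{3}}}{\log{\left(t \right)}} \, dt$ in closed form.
$\log{\left(\frac{14}{11} \right)}$

Replace the exponent $\frac{4}{3}$ by a parameter $a$: let $I(a) = \int_{0}^{1} \frac{- t^{\frac{5}{6}} + t^{a}}{\log{\left(t \right)}} \, dt$.

Since $\dfrac{\partial}{\partial a}\,t^{a} = t^{a} \ln t$, the $\ln t$ in the denominator cancels and
$$\frac{dI}{da} = \int_{0}^{1} t^{a} \, dt = \left[\frac{t^{a+1}}{a+1}\right]_0^1 = \frac{1}{a + 1}.$$

Integrating with respect to $a$ gives $I(a) = \log{\left(\frac{6 a}{11} + \frac{6}{11} \right)} + C$.

At $a = \frac{5}{6}$ the integrand is identically $0$, so $I(\frac{5}{6}) = 0$. The closed form gives $0$, hence $C = 0$.

Setting $a = \frac{4}{3}$:
$$I = \log{\left(\frac{14}{11} \right)}.$$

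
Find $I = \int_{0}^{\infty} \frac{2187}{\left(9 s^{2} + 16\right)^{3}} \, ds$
$\frac{2187 \pi}{16384}$

Recall the elementary integral
$$J(a) = \int_{0}^{\infty} \frac{3}{a^{2} + s^{2}} \, ds = \frac{3 \pi}{2 a}.$$

Differentiating under the integral sign with respect to $a$,
$$\frac{dJ}{da} = \int_{0}^{\infty} - \frac{6 a}{\left(a^{2} + s^{2}\right)^{2}} \, ds = - \frac{3 \pi}{2 a^{2}},$$
so $\int_{0}^{\infty} \frac{3}{\left(a^{2} + s^{2}\right)^{2}} \, ds = \frac{3 \pi}{4 a^{3}}$.

Repeating — each differentiation of $1/(s^2+a^2)^j$ produces $-2ja/(s^2+a^2)^{j+1}$ — and dividing through by $-2ja$ at each step yields, after $2$ differentiations in total,
$$\int_{0}^{\infty} \frac{3}{\left(a^{2} + s^{2}\right)^{3}} \, ds = \frac{9 \pi}{16 a^{5}}.$$

Setting $a = \frac{4}{3}$:
$$I = \frac{2187 \pi}{16384}.$$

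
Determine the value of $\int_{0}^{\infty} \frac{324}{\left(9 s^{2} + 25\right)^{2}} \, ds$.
$\frac{27 \pi}{125}$

Begin with the known result
$$J(a) = \int_{0}^{\infty} \frac{4}{a^{2} + s^{2}} \, ds = \frac{2 \pi}{a}.$$

Differentiating under the integral sign with respect to $a$,
$$\frac{dJ}{da} = \int_{0}^{\infty} - \frac{8 a}{\left(a^{2} + s^{2}\right)^{2}} \, ds = - \frac{2 \pi}{a^{2}},$$
so $\int_{0}^{\infty} \frac{4}{\left(a^{2} + s^{2}\right)^{2}} \, ds = \frac{\pi}{a^{3}}$.

Setting $a = \frac{5}{3}$:
$$I = \frac{27 \pi}{125}.$$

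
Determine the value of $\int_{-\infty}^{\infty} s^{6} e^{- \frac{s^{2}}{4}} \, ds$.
$240 \sqrt{\pi}$

Consider the simpler parametrised integral
$$J(a) = \int_{-\infty}^{\infty} e^{- a s^{2}} \, ds = \frac{\sqrt{\pi}}{\sqrt{a}}.$$

Differentiating under the integral sign brings down a factor of $(-s^2)$:
$$\frac{dJ}{da} = \int_{-\infty}^{\infty} - s^{2} e^{- a s^{2}} \, ds = - \frac{\sqrt{\pi}}{2 a^{\frac{3}{2}}}.$$

Repeating $3$ times in total — each differentiation brings down another $(-s^2)$ — gives
$$\frac{d^{3}J}{da^{3}} = \int_{-\infty}^{\infty} - s^{6} e^{- a s^{2}} \, ds = - \frac{15 \sqrt{\pi}}{8 a^{\frac{7}{2}}},$$
and the integrand here is $(-1)^{3}$ times the target integrand, so $I = (-1)^{3}\,\frac{d^{3}J}{da^{3}} = \frac{15 \sqrt{\pi}}{8 a^{\frac{7}{2}}}$.

Setting $a = \frac{1}{4}$:
$$I = 240 \sqrt{\pi}.$$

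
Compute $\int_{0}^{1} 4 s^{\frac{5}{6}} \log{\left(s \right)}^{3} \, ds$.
$- \frac{31104}{14641}$

Start from the elementary integral
$$J(a) = \int_{0}^{1} 4 s^{a} \, ds = \frac{4}{a + 1}.$$

Differentiating under the integral sign brings down a factor of $\ln s$:
$$\frac{dJ}{da} = \int_{0}^{1} 4 s^{a} \log{\left(s \right)} \, ds = - \frac{4}{\left(a + 1\right)^{2}}.$$

Repeating $3$ times in total — each differentiation brings down another $\ln s$ — gives
$$\frac{d^{3}J}{da^{3}} = \int_{0}^{1} 4 s^{a} \log{\left(s \right)}^{3} \, ds = - \frac{24}{\left(a + 1\right)^{4}},$$
and the integrand here is exactly the target integrand, so $I = - \frac{24}{\left(a + 1\right)^{4}}$.

Setting $a = \frac{5}{6}$:
$$I = - \frac{31104}{14641}.$$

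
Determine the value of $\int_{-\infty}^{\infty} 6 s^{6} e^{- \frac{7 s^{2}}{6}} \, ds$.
$\frac{2430 \sqrt{42} \sqrt{\pi}}{2401}$

Start from the elementary integral
$$J(a) = \int_{-\infty}^{\infty} 6 e^{- a s^{2}} \, ds = \frac{6 \sqrt{\pi}}{\sqrt{a}}.$$

Differentiating under the integral sign brings down a factor of $(-s^2)$:
$$\frac{dJ}{da} = \int_{-\infty}^{\infty} - 6 s^{2} e^{- a s^{2}} \, ds = - \frac{3 \sqrt{\pi}}{a^{\frac{3}{2}}}.$$

Repeating $3$ times in total — each differentiation brings down another $(-s^2)$ — gives
$$\frac{d^{3}J}{da^{3}} = \int_{-\infty}^{\infty} - 6 s^{6} e^{- a s^{2}} \, ds = - \frac{45 \sqrt{\pi}}{4 a^{\frac{7}{2}}},$$
and the integrand here is $(-1)^{3}$ times the target integrand, so $I = (-1)^{3}\,\frac{d^{3}J}{da^{3}} = \frac{45 \sqrt{\pi}}{4 a^{\frac{7}{2}}}$.

Setting $a = \frac{7}{6}$:
$$I = \frac{2430 \sqrt{42} \sqrt{\pi}}{2401}.$$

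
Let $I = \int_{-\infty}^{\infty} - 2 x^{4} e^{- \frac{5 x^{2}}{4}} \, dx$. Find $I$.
$- \frac{48 \sqrt{5} \sqrt{\pi}}{125}$

Start from the elementary integral
$$J(a) = \int_{-\infty}^{\infty} - 2 e^{- a x^{2}} \, dx = - \frac{2 \sqrt{\pi}}{\sqrt{a}}.$$

Differentiating under the integral sign brings down a factor of $(-x^2)$:
$$\frac{dJ}{da} = \int_{-\infty}^{\infty} 2 x^{2} e^{- a x^{2}} \, dx = \frac{\sqrt{\pi}}{a^{\frac{3}{2}}}.$$

Repeating twice in total — each differentiation brings down another $(-x^2)$ — gives
$$\frac{d^{2}J}{da^{2}} = \int_{-\infty}^{\infty} - 2 x^{4} e^{- a x^{2}} \, dx = - \frac{3 \sqrt{\pi}}{2 a^{\frac{5}{2}}},$$
and the integrand here is exactly the target integrand, so $I = - \frac{3 \sqrt{\pi}}{2 a^{\frac{5}{2}}}$.

Setting $a = \frac{5}{4}$:
$$I = - \frac{48 \sqrt{5} \sqrt{\pi}}{125}.$$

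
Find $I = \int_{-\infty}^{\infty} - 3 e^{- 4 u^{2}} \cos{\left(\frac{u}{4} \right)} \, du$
$- \frac{3 \sqrt{\pi}}{2 e^{\frac{1}{256}}}$

Define $I(b) = \int_{-\infty}^{\infty} - 3 e^{- 4 u^{2}} \cos{\left(b u \right)} \, du$.

Differentiating under the integral sign,
$$I'(b) = \int_{-\infty}^{\infty} 3 u e^{- 4 u^{2}} \sin{\left(b u \right)} \, du.$$

Integrate $\int_{-\infty}^{\infty} u \sin(b u)\, e^{- 4 u^{2}}\, du$ by parts with $w = \sin(b u)$ and $dv = u\, e^{- 4 u^{2}}\, du$, giving $v = - \frac{e^{- 4 u^{2}}}{8}$. The boundary term vanishes and
$$\int_{-\infty}^{\infty} u \sin(b u)\, e^{- 4 u^{2}}\, du = \frac{b}{8} \int_{-\infty}^{\infty} \cos(b u)\, e^{- 4 u^{2}}\, du,$$
so $I'(b) = - \frac{b}{8}\, I(b)$.

This is a separable first-order ODE; solving with the initial condition $I(0) = \int_{-\infty}^{\infty} - 3 e^{- 4 u^{2}}\,du = - \frac{3 \sqrt{\pi}}{2}$ gives
$$I(b) = - \frac{3 \sqrt{\pi} e^{- \frac{b^{2}}{16}}}{2}.$$

Setting $b = \frac{1}{4}$:
$$I = - \frac{3 \sqrt{\pi}}{2 e^{\frac{1}{256}}}.$$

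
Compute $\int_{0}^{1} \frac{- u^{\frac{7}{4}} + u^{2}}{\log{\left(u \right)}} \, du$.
$\log{\left(\frac{12}{11} \right)}$

Replace the exponent $2$ by a parameter $a$: let $I(a) = \int_{0}^{1} \frac{- u^{\frac{7}{4}} + u^{a}}{\log{\left(u \right)}} \, du$.

Since $\dfrac{\partial}{\partial a}\,u^{a} = u^{a} \ln u$, the $\ln u$ in the denominator cancels and
$$\frac{dI}{da} = \int_{0}^{1} u^{a} \, du = \left[\frac{u^{a+1}}{a+1}\right]_0^1 = \frac{1}{a + 1}.$$

Integrating with respect to $a$ gives $I(a) = \log{\left(\frac{4 a}{11} + \frac{4}{11} \right)} + C$.

At $a = \frac{7}{4}$ the integrand is identically $0$, so $I(\frac{7}{4}) = 0$. The closed form gives $0$, hence $C = 0$.

Setting $a = 2$:
$$I = \log{\left(\frac{12}{11} \right)}.$$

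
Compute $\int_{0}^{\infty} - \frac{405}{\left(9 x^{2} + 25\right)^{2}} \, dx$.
$- \frac{27 \pi}{100}$

Recall the elementary integral
$$J(a) = \int_{0}^{\infty} - \frac{5}{a^{2} + x^{2}} \, dx = - \frac{5 \pi}{2 a}.$$

Differentiating under the integral sign with respect to $a$,
$$\frac{dJ}{da} = \int_{0}^{\infty} \frac{10 a}{\left(a^{2} + x^{2}\right)^{2}} \, dx = \frac{5 \pi}{2 a^{2}},$$
so $\int_{0}^{\infty} - \frac{5}{\left(a^{2} + x^{2}\right)^{2}} \, dx = - \frac{5 \pi}{4 a^{3}}$.

Setting $a = \frac{5}{3}$:
$$I = - \frac{27 \pi}{100}.$$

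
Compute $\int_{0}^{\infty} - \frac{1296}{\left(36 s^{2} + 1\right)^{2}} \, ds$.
$- 54 \pi$

Start from the standard arctangent integral
$$J(a) = \int_{0}^{\infty} - \frac{1}{a^{2} + s^{2}} \, ds = - \frac{\pi}{2 a}.$$

Differentiating under the integral sign with respect to $a$,
$$\frac{dJ}{da} = \int_{0}^{\infty} \frac{2 a}{\left(a^{2} + s^{2}\right)^{2}} \, ds = \frac{\pi}{2 a^{2}},$$
so $\int_{0}^{\infty} - \frac{1}{\left(a^{2} + s^{2}\right)^{2}} \, ds = - \frac{\pi}{4 a^{3}}$.

Setting $a = \frac{1}{6}$:
$$I = - 54 \pi.$$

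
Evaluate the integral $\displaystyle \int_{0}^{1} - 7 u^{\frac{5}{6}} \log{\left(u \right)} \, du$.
$\frac{252}{121}$

Start from the elementary integral
$$J(a) = \int_{0}^{1} - 7 u^{a} \, du = - \frac{7}{a + 1}.$$

Differentiating under the integral sign brings down a factor of $\ln u$:
$$\frac{dJ}{da} = \int_{0}^{1} - 7 u^{a} \log{\left(u \right)} \, du = \frac{7}{\left(a + 1\right)^{2}}.$$

The integral on the left is $I$, so $I = \frac{7}{\left(a + 1\right)^{2}}$.

Setting $a = \frac{5}{6}$:
$$I = \frac{252}{121}.$$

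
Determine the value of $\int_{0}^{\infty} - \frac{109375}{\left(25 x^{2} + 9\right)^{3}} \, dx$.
$- \frac{21875 \pi}{1296}$

Begin with the known result
$$J(a) = \int_{0}^{\infty} - \frac{7}{a^{2} + x^{2}} \, dx = - \frac{7 \pi}{2 a}.$$

Differentiating under the integral sign with respect to $a$,
$$\frac{dJ}{da} = \int_{0}^{\infty} \frac{14 a}{\left(a^{2} + x^{2}\right)^{2}} \, dx = \frac{7 \pi}{2 a^{2}},$$
so $\int_{0}^{\infty} - \frac{7}{\left(a^{2} + x^{2}\right)^{2}} \, dx = - \frac{7 \pi}{4 a^{3}}$.

Repeating — each differentiation of $1/(x^2+a^2)^j$ produces $-2ja/(x^2+a^2)^{j+1}$ — and dividing through by $-2ja$ at each step yields, after $2$ differentiations in total,
$$\int_{0}^{\infty} - \frac{7}{\left(a^{2} + x^{2}\right)^{3}} \, dx = - \frac{21 \pi}{16 a^{5}}.$$

Setting $a = \frac{3}{5}$:
$$I = - \frac{21875 \pi}{1296}.$$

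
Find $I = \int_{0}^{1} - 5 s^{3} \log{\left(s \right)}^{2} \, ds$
$- \frac{5}{32}$

Consider the simpler parametrised integral
$$J(a) = \int_{0}^{1} - 5 s^{a} \, ds = - \frac{5}{a + 1}.$$

Differentiating under the integral sign brings down a factor of $\ln s$:
$$\frac{dJ}{da} = \int_{0}^{1} - 5 s^{a} \log{\left(s \right)} \, ds = \frac{5}{\left(a + 1\right)^{2}}.$$

Repeating twice in total — each differentiation brings down another $\ln s$ — gives
$$\frac{d^{2}J}{da^{2}} = \int_{0}^{1} - 5 s^{a} \log{\left(s \right)}^{2} \, ds = - \frac{10}{\left(a + 1\right)^{3}},$$
and the integrand here is exactly the target integrand, so $I = - \frac{10}{\left(a + 1\right)^{3}}$.

Setting $a = 3$:
$$I = - \frac{5}{32}.$$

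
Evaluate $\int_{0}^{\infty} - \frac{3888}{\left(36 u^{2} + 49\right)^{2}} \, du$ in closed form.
$- \frac{162 \pi}{343}$

Recall the elementary integral
$$J(a) = \int_{0}^{\infty} - \frac{3}{a^{2} + u^{2}} \, du = - \frac{3 \pi}{2 a}.$$

Differentiating under the integral sign with respect to $a$,
$$\frac{dJ}{da} = \int_{0}^{\infty} \frac{6 a}{\left(a^{2} + u^{2}\right)^{2}} \, du = \frac{3 \pi}{2 a^{2}},$$
so $\int_{0}^{\infty} - \frac{3}{\left(a^{2} + u^{2}\right)^{2}} \, du = - \frac{3 \pi}{4 a^{3}}$.

Setting $a = \frac{7}{6}$:
$$I = - \frac{162 \pi}{343}.$$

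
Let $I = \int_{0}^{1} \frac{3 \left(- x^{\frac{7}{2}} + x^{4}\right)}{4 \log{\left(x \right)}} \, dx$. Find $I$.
$- \frac{3 \log{\left(3 \right)}}{2} + \frac{3 \log{\left(10 \right)}}{4}$

Introduce a parameter $a$ in the exponent: let $I(a) = \int_{0}^{1} \frac{3 \left(- x^{\frac{7}{2}} + x^{a}\right)}{4 \log{\left(x \right)}} \, dx$.

Since $\dfrac{\partial}{\partial a}\,x^{a} = x^{a} \ln x$, the $\ln x$ in the denominator cancels and
$$\frac{dI}{da} = \int_{0}^{1} \frac{3}{4} x^{a} \, dx = \frac{3}{4} \left[\frac{x^{a+1}}{a+1}\right]_0^1 = \frac{3}{4 \left(a + 1\right)}.$$

Integrating with respect to $a$ gives $I(a) = \log{\left(\frac{2^{\frac{3}{4}} \sqrt{3} \left(a + 1\right)^{\frac{3}{4}}}{9} \right)} + C$.

At $a = \frac{7}{2}$ the integrand is identically $0$, so $I(\frac{7}{2}) = 0$. The closed form gives $0$, hence $C = 0$.

Setting $a = 4$:
$$I = - \frac{3 \log{\left(3 \right)}}{2} + \frac{3 \log{\left(10 \right)}}{4}.$$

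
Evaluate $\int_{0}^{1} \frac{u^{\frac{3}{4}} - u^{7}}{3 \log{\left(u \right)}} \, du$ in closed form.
$\log{\left(\frac{\sqrt[3]{14}}{4} \right)}$

Consider the one-parameter family: let $I(a) = \int_{0}^{1} \frac{- u^{7} + u^{a}}{3 \log{\left(u \right)}} \, du$.

Since $\dfrac{\partial}{\partial a}\,u^{a} = u^{a} \ln u$, the $\ln u$ in the denominator cancels and
$$\frac{dI}{da} = \int_{0}^{1} \frac{1}{3} u^{a} \, du = \frac{1}{3} \left[\frac{u^{a+1}}{a+1}\right]_0^1 = \frac{1}{3 \left(a + 1\right)}.$$

Integrating with respect to $a$ gives $I(a) = \frac{\log{\left(a + 1 \right)}}{3} - \log{\left(2 \right)} + C$.

At $a = 7$ the integrand is identically $0$, so $I(7) = 0$. The closed form gives $0$, hence $C = 0$.

Setting $a = \frac{3}{4}$:
$$I = \log{\left(\frac{\sqrt[3]{14}}{4} \right)}.$$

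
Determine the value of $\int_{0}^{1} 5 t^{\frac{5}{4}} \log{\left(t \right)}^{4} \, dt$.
$\frac{40960}{19683}$

Start from the elementary integral
$$J(a) = \int_{0}^{1} 5 t^{a} \, dt = \frac{5}{a + 1}.$$

Differentiating under the integral sign brings down a factor of $\ln t$:
$$\frac{dJ}{da} = \int_{0}^{1} 5 t^{a} \log{\left(t \right)} \, dt = - \frac{5}{\left(a + 1\right)^{2}}.$$

Repeating $4$ times in total — each differentiation brings down another $\ln t$ — gives
$$\frac{d^{4}J}{da^{4}} = \int_{0}^{1} 5 t^{a} \log{\left(t \right)}^{4} \, dt = \frac{120}{\left(a + 1\right)^{5}},$$
and the integrand here is exactly the target integrand, so $I = \frac{120}{\left(a + 1\right)^{5}}$.

Setting $a = \frac{5}{4}$:
$$I = \frac{40960}{19683}.$$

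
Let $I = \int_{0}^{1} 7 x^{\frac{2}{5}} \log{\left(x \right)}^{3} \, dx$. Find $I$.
$- \frac{3750}{343}$

Start from the elementary integral
$$J(a) = \int_{0}^{1} 7 x^{a} \, dx = \frac{7}{a + 1}.$$

Differentiating under the integral sign brings down a factor of $\ln x$:
$$\frac{dJ}{da} = \int_{0}^{1} 7 x^{a} \log{\left(x \right)} \, dx = - \frac{7}{\left(a + 1\right)^{2}}.$$

Repeating $3$ times in total — each differentiation brings down another $\ln x$ — gives
$$\frac{d^{3}J}{da^{3}} = \int_{0}^{1} 7 x^{a} \log{\left(x \right)}^{3} \, dx = - \frac{42}{\left(a + 1\right)^{4}},$$
and the integrand here is exactly the target integrand, so $I = - \frac{42}{\left(a + 1\right)^{4}}$.

Setting $a = \frac{2}{5}$:
$$I = - \frac{3750}{343}.$$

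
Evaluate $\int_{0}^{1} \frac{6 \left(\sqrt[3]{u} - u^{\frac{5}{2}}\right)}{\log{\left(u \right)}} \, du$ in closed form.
$\log{\left(\frac{262144}{85766121} \right)}$

Replace the exponent $\frac{1}{3}$ by a parameter $a$: let $I(a) = \int_{0}^{1} \frac{6 \left(- u^{\frac{5}{2}} + u^{a}\right)}{\log{\left(u \right)}} \, du$.

Since $\dfrac{\partial}{\partial a}\,u^{a} = u^{a} \ln u$, the $\ln u$ in the denominator cancels and
$$\frac{dI}{da} = \int_{0}^{1} 6 u^{a} \, du = 6 \left[\frac{u^{a+1}}{a+1}\right]_0^1 = \frac{6}{a + 1}.$$

Integrating with respect to $a$ gives $I(a) = \log{\left(\frac{64 \left(a + 1\right)^{6}}{117649} \right)} + C$.

At $a = \frac{5}{2}$ the integrand is identically $0$, so $I(\frac{5}{2}) = 0$. The closed form gives $0$, hence $C = 0$.

Setting $a = \frac{1}{3}$:
$$I = \log{\left(\frac{262144}{85766121} \right)}.$$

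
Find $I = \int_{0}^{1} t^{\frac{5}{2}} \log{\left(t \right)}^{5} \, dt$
$- \frac{7680}{117649}$

Begin with the known integral
$$J(a) = \int_{0}^{1} t^{a} \, dt = \frac{1}{a + 1}.$$

Differentiating under the integral sign brings down a factor of $\ln t$:
$$\frac{dJ}{da} = \int_{0}^{1} t^{a} \log{\left(t \right)} \, dt = - \frac{1}{\left(a + 1\right)^{2}}.$$

Repeating $5$ times in total — each differentiation brings down another $\ln t$ — gives
$$\frac{d^{5}J}{da^{5}} = \int_{0}^{1} t^{a} \log{\left(t \right)}^{5} \, dt = - \frac{120}{\left(a + 1\right)^{6}},$$
and the integrand here is exactly the target integrand, so $I = - \frac{120}{\left(a + 1\right)^{6}}$.

Setting $a = \frac{5}{2}$:
$$I = - \frac{7680}{117649}.$$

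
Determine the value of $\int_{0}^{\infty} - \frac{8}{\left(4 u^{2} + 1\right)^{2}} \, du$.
$- \pi$

Start from the standard arctangent integral
$$J(a) = \int_{0}^{\infty} - \frac{1}{2 \left(a^{2} + u^{2}\right)} \, du = - \frac{\pi}{4 a}.$$

Differentiating under the integral sign with respect to $a$,
$$\frac{dJ}{da} = \int_{0}^{\infty} \frac{a}{\left(a^{2} + u^{2}\right)^{2}} \, du = \frac{\pi}{4 a^{2}},$$
so $\int_{0}^{\infty} - \frac{1}{2 \left(a^{2} + u^{2}\right)^{2}} \, du = - \frac{\pi}{8 a^{3}}$.

Setting $a = \frac{1}{2}$:
$$I = - \pi.$$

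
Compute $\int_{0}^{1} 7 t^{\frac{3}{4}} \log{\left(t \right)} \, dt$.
$- \frac{16}{7}$

Consider the simpler parametrised integral
$$J(a) = \int_{0}^{1} 7 t^{a} \, dt = \frac{7}{a + 1}.$$

Differentiating under the integral sign brings down a factor of $\ln t$:
$$\frac{dJ}{da} = \int_{0}^{1} 7 t^{a} \log{\left(t \right)} \, dt = - \frac{7}{\left(a + 1\right)^{2}}.$$

The integral on the left is $I$, so $I = - \frac{7}{\left(a + 1\right)^{2}}$.

Setting $a = \frac{3}{4}$:
$$I = - \frac{16}{7}.$$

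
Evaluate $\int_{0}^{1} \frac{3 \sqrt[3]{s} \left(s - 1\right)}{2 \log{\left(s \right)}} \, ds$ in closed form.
$\log{\left(\frac{7 \sqrt{7}}{8} \right)}$

Replace the exponent $\frac{4}{3}$ by a parameter $a$: let $I(a) = \int_{0}^{1} \frac{3 \left(- \sqrt[3]{s} + s^{a}\right)}{2 \log{\left(s \right)}} \, ds$.

Since $\dfrac{\partial}{\partial a}\,s^{a} = s^{a} \ln s$, the $\ln s$ in the denominator cancels and
$$\frac{dI}{da} = \int_{0}^{1} \frac{3}{2} s^{a} \, ds = \frac{3}{2} \left[\frac{s^{a+1}}{a+1}\right]_0^1 = \frac{3}{2 \left(a + 1\right)}.$$

Integrating with respect to $a$ gives $I(a) = \log{\left(\frac{3 \sqrt{3} \left(a + 1\right)^{\frac{3}{2}}}{8} \right)} + C$.

At $a = \frac{1}{3}$ the integrand is identically $0$, so $I(\frac{1}{3}) = 0$. The closed form gives $0$, hence $C = 0$.

Setting $a = \frac{4}{3}$:
$$I = \log{\left(\frac{7 \sqrt{7}}{8} \right)}.$$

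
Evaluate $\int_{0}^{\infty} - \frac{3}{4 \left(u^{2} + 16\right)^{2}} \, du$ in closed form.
$- \frac{3 \pi}{1024}$

Start from the standard arctangent integral
$$J(a) = \int_{0}^{\infty} - \frac{3}{4 \left(a^{2} + u^{2}\right)} \, du = - \frac{3 \pi}{8 a}.$$

Differentiating under the integral sign with respect to $a$,
$$\frac{dJ}{da} = \int_{0}^{\infty} \frac{3 a}{2 \left(a^{2} + u^{2}\right)^{2}} \, du = \frac{3 \pi}{8 a^{2}},$$
so $\int_{0}^{\infty} - \frac{3}{4 \left(a^{2} + u^{2}\right)^{2}} \, du = - \frac{3 \pi}{16 a^{3}}$.

Setting $a = 4$:
$$I = - \frac{3 \pi}{1024}.$$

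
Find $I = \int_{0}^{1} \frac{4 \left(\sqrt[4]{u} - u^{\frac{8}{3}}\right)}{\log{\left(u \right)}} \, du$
$\log{\left(\frac{50625}{3748096} \right)}$

Replace the exponent $\frac{1}{4}$ by a parameter $a$: let $I(a) = \int_{0}^{1} \frac{4 \left(- u^{\frac{8}{3}} + u^{a}\right)}{\log{\left(u \right)}} \, du$.

Since $\dfrac{\partial}{\partial a}\,u^{a} = u^{a} \ln u$, the $\ln u$ in the denominator cancels and
$$\frac{dI}{da} = \int_{0}^{1} 4 u^{a} \, du = 4 \left[\frac{u^{a+1}}{a+1}\right]_0^1 = \frac{4}{a + 1}.$$

Integrating with respect to $a$ gives $I(a) = \log{\left(\frac{81 \left(a + 1\right)^{4}}{14641} \right)} + C$.

At $a = \frac{8}{3}$ the integrand is identically $0$, so $I(\frac{8}{3}) = 0$. The closed form gives $0$, hence $C = 0$.

Setting $a = \frac{1}{4}$:
$$I = \log{\left(\frac{50625}{3748096} \right)}.$$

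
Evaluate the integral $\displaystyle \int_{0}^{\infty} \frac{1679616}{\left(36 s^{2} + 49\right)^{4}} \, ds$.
$\frac{43740 \pi}{823543}$

Start from the standard arctangent integral
$$J(a) = \int_{0}^{\infty} \frac{1}{a^{2} + s^{2}} \, ds = \frac{\pi}{2 a}.$$

Differentiating under the integral sign with respect to $a$,
$$\frac{dJ}{da} = \int_{0}^{\infty} - \frac{2 a}{\left(a^{2} + s^{2}\right)^{2}} \, ds = - \frac{\pi}{2 a^{2}},$$
so $\int_{0}^{\infty} \frac{1}{\left(a^{2} + s^{2}\right)^{2}} \, ds = \frac{\pi}{4 a^{3}}$.

Repeating — each differentiation of $1/(s^2+a^2)^j$ produces $-2ja/(s^2+a^2)^{j+1}$ — and dividing through by $-2ja$ at each step yields, after $3$ differentiations in total,
$$\int_{0}^{\infty} \frac{1}{\left(a^{2} + s^{2}\right)^{4}} \, ds = \frac{5 \pi}{32 a^{7}}.$$

Setting $a = \frac{7}{6}$:
$$I = \frac{43740 \pi}{823543}.$$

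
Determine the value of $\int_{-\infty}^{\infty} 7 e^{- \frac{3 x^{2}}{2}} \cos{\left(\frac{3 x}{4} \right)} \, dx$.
$\frac{7 \sqrt{6} \sqrt{\pi}}{3 e^{\frac{3}{32}}}$

Let $b$ denote the cosine frequency and define $I(b) = \int_{-\infty}^{\infty} 7 e^{- \frac{3 x^{2}}{2}} \cos{\left(b x \right)} \, dx$.

Differentiating under the integral sign,
$$I'(b) = \int_{-\infty}^{\infty} - 7 x e^{- \frac{3 x^{2}}{2}} \sin{\left(b x \right)} \, dx.$$

Integrate $\int_{-\infty}^{\infty} x \sin(b x)\, e^{- \frac{3 x^{2}}{2}}\, dx$ by parts with $u = \sin(b x)$ and $dv = x\, e^{- \frac{3 x^{2}}{2}}\, dx$, giving $v = - \frac{e^{- \frac{3 x^{2}}{2}}}{3}$. The boundary term vanishes and
$$\int_{-\infty}^{\infty} x \sin(b x)\, e^{- \frac{3 x^{2}}{2}}\, dx = \frac{b}{3} \int_{-\infty}^{\infty} \cos(b x)\, e^{- \frac{3 x^{2}}{2}}\, dx,$$
so $I'(b) = - \frac{b}{3}\, I(b)$.

This is a separable first-order ODE; solving with the initial condition $I(0) = \int_{-\infty}^{\infty} 7 e^{- \frac{3 x^{2}}{2}}\,dx = \frac{7 \sqrt{6} \sqrt{\pi}}{3}$ gives
$$I(b) = \frac{7 \sqrt{6} \sqrt{\pi} e^{- \frac{b^{2}}{6}}}{3}.$$

Setting $b = \frac{3}{4}$:
$$I = \frac{7 \sqrt{6} \sqrt{\pi}}{3 e^{\frac{3}{32}}}.$$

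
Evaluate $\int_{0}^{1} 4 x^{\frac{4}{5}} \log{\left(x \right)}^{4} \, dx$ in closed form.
$\frac{100000}{19683}$

Consider the simpler parametrised integral
$$J(a) = \int_{0}^{1} 4 x^{a} \, dx = \frac{4}{a + 1}.$$

Differentiating under the integral sign brings down a factor of $\ln x$:
$$\frac{dJ}{da} = \int_{0}^{1} 4 x^{a} \log{\left(x \right)} \, dx = - \frac{4}{\left(a + 1\right)^{2}}.$$

Repeating $4$ times in total — each differentiation brings down another $\ln x$ — gives
$$\frac{d^{4}J}{da^{4}} = \int_{0}^{1} 4 x^{a} \log{\left(x \right)}^{4} \, dx = \frac{96}{\left(a + 1\right)^{5}},$$
and the integrand here is exactly the target integrand, so $I = \frac{96}{\left(a + 1\right)^{5}}$.

Setting $a = \frac{4}{5}$:
$$I = \frac{100000}{19683}.$$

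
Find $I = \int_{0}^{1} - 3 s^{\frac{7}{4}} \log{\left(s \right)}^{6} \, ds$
$- \frac{35389440}{19487171}$

Begin with the known integral
$$J(a) = \int_{0}^{1} - 3 s^{a} \, ds = - \frac{3}{a + 1}.$$

Differentiating under the integral sign brings down a factor of $\ln s$:
$$\frac{dJ}{da} = \int_{0}^{1} - 3 s^{a} \log{\left(s \right)} \, ds = \frac{3}{\left(a + 1\right)^{2}}.$$

Repeating $6$ times in total — each differentiation brings down another $\ln s$ — gives
$$\frac{d^{6}J}{da^{6}} = \int_{0}^{1} - 3 s^{a} \log{\left(s \right)}^{6} \, ds = - \frac{2160}{\left(a + 1\right)^{7}},$$
and the integrand here is exactly the target integrand, so $I = - \frac{2160}{\left(a + 1\right)^{7}}$.

Setting $a = \frac{7}{4}$:
$$I = - \frac{35389440}{19487171}.$$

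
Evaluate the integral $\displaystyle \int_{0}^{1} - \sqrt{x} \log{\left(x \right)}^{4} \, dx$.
$- \frac{256}{81}$

Consider the simpler parametrised integral
$$J(a) = \int_{0}^{1} - x^{a} \, dx = - \frac{1}{a + 1}.$$

Differentiating under the integral sign brings down a factor of $\ln x$:
$$\frac{dJ}{da} = \int_{0}^{1} - x^{a} \log{\left(x \right)} \, dx = \frac{1}{\left(a + 1\right)^{2}}.$$

Repeating $4$ times in total — each differentiation brings down another $\ln x$ — gives
$$\frac{d^{4}J}{da^{4}} = \int_{0}^{1} - x^{a} \log{\left(x \right)}^{4} \, dx = - \frac{24}{\left(a + 1\right)^{5}},$$
and the integrand here is exactly the target integrand, so $I = - \frac{24}{\left(a + 1\right)^{5}}$.

Setting $a = \frac{1}{2}$:
$$I = - \frac{256}{81}.$$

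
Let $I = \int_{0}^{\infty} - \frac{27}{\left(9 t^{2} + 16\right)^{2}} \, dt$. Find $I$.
$- \frac{9 \pi}{256}$

Recall the elementary integral
$$J(a) = \int_{0}^{\infty} - \frac{1}{3 \left(a^{2} + t^{2}\right)} \, dt = - \frac{\pi}{6 a}.$$

Differentiating under the integral sign with respect to $a$,
$$\frac{dJ}{da} = \int_{0}^{\infty} \frac{2 a}{3 \left(a^{2} + t^{2}\right)^{2}} \, dt = \frac{\pi}{6 a^{2}},$$
so $\int_{0}^{\infty} - \frac{1}{3 \left(a^{2} + t^{2}\right)^{2}} \, dt = - \frac{\pi}{12 a^{3}}$.

Setting $a = \frac{4}{3}$:
$$I = - \frac{9 \pi}{256}.$$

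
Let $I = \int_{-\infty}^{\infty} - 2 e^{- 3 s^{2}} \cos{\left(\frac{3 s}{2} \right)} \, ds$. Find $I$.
$- \frac{2 \sqrt{3} \sqrt{\pi}}{3 e^{\frac{3}{16}}}$

Treat the cosine frequency as a parameter and define $I(b) = \int_{-\infty}^{\infty} - 2 e^{- 3 s^{2}} \cos{\left(b s \right)} \, ds$.

Differentiating under the integral sign,
$$I'(b) = \int_{-\infty}^{\infty} 2 s e^{- 3 s^{2}} \sin{\left(b s \right)} \, ds.$$

Integrate $\int_{-\infty}^{\infty} s \sin(b s)\, e^{- 3 s^{2}}\, ds$ by parts with $u = \sin(b s)$ and $dv = s\, e^{- 3 s^{2}}\, ds$, giving $v = - \frac{e^{- 3 s^{2}}}{6}$. The boundary term vanishes and
$$\int_{-\infty}^{\infty} s \sin(b s)\, e^{- 3 s^{2}}\, ds = \frac{b}{6} \int_{-\infty}^{\infty} \cos(b s)\, e^{- 3 s^{2}}\, ds,$$
so $I'(b) = - \frac{b}{6}\, I(b)$.

This is a separable first-order ODE; solving with the initial condition $I(0) = \int_{-\infty}^{\infty} - 2 e^{- 3 s^{2}}\,ds = - \frac{2 \sqrt{3} \sqrt{\pi}}{3}$ gives
$$I(b) = - \frac{2 \sqrt{3} \sqrt{\pi} e^{- \frac{b^{2}}{12}}}{3}.$$

Setting $b = \frac{3}{2}$:
$$I = - \frac{2 \sqrt{3} \sqrt{\pi}}{3 e^{\frac{3}{16}}}.$$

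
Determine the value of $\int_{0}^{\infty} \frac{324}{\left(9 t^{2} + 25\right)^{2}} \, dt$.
$\frac{27 \pi}{125}$

Begin with the known result
$$J(a) = \int_{0}^{\infty} \frac{4}{a^{2} + t^{2}} \, dt = \frac{2 \pi}{a}.$$

Differentiating under the integral sign with respect to $a$,
$$\frac{dJ}{da} = \int_{0}^{\infty} - \frac{8 a}{\left(a^{2} + t^{2}\right)^{2}} \, dt = - \frac{2 \pi}{a^{2}},$$
so $\int_{0}^{\infty} \frac{4}{\left(a^{2} + t^{2}\right)^{2}} \, dt = \frac{\pi}{a^{3}}$.

Setting $a = \frac{5}{3}$:
$$I = \frac{27 \pi}{125}.$$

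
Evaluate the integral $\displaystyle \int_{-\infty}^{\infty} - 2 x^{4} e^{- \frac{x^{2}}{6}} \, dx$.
$- 54 \sqrt{6} \sqrt{\pi}$

Start from the elementary integral
$$J(a) = \int_{-\infty}^{\infty} - 2 e^{- a x^{2}} \, dx = - \frac{2 \sqrt{\pi}}{\sqrt{a}}.$$

Differentiating under the integral sign brings down a factor of $(-x^2)$:
$$\frac{dJ}{da} = \int_{-\infty}^{\infty} 2 x^{2} e^{- a x^{2}} \, dx = \frac{\sqrt{\pi}}{a^{\frac{3}{2}}}.$$

Repeating twice in total — each differentiation brings down another $(-x^2)$ — gives
$$\frac{d^{2}J}{da^{2}} = \int_{-\infty}^{\infty} - 2 x^{4} e^{- a x^{2}} \, dx = - \frac{3 \sqrt{\pi}}{2 a^{\frac{5}{2}}},$$
and the integrand here is exactly the target integrand, so $I = - \frac{3 \sqrt{\pi}}{2 a^{\frac{5}{2}}}$.

Setting $a = \frac{1}{6}$:
$$I = - 54 \sqrt{6} \sqrt{\pi}.$$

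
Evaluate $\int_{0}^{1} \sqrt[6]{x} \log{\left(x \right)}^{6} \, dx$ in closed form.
$\frac{201553920}{823543}$

Begin with the known integral
$$J(a) = \int_{0}^{1} x^{a} \, dx = \frac{1}{a + 1}.$$

Differentiating under the integral sign brings down a factor of $\ln x$:
$$\frac{dJ}{da} = \int_{0}^{1} x^{a} \log{\left(x \right)} \, dx = - \frac{1}{\left(a + 1\right)^{2}}.$$

Repeating $6$ times in total — each differentiation brings down another $\ln x$ — gives
$$\frac{d^{6}J}{da^{6}} = \int_{0}^{1} x^{a} \log{\left(x \right)}^{6} \, dx = \frac{720}{\left(a + 1\right)^{7}},$$
and the integrand here is exactly the target integrand, so $I = \frac{720}{\left(a + 1\right)^{7}}$.

Setting $a = \frac{1}{6}$:
$$I = \frac{201553920}{823543}.$$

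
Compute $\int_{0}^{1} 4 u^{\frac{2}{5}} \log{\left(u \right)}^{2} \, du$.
$\frac{1000}{343}$

Consider the simpler parametrised integral
$$J(a) = \int_{0}^{1} 4 u^{a} \, du = \frac{4}{a + 1}.$$

Differentiating under the integral sign brings down a factor of $\ln u$:
$$\frac{dJ}{da} = \int_{0}^{1} 4 u^{a} \log{\left(u \right)} \, du = - \frac{4}{\left(a + 1\right)^{2}}.$$

Repeating twice in total — each differentiation brings down another $\ln u$ — gives
$$\frac{d^{2}J}{da^{2}} = \int_{0}^{1} 4 u^{a} \log{\left(u \right)}^{2} \, du = \frac{8}{\left(a + 1\right)^{3}},$$
and the integrand here is exactly the target integrand, so $I = \frac{8}{\left(a + 1\right)^{3}}$.

Setting $a = \frac{2}{5}$:
$$I = \frac{1000}{343}.$$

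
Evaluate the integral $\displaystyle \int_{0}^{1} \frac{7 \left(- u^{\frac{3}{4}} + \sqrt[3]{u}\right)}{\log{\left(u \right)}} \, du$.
$\log{\left(\frac{268435456}{1801088541} \right)}$

Consider the one-parameter family: let $I(a) = \int_{0}^{1} \frac{7 \left(- u^{\frac{3}{4}} + u^{a}\right)}{\log{\left(u \right)}} \, du$.

Since $\dfrac{\partial}{\partial a}\,u^{a} = u^{a} \ln u$, the $\ln u$ in the denominator cancels and
$$\frac{dI}{da} = \int_{0}^{1} 7 u^{a} \, du = 7 \left[\frac{u^{a+1}}{a+1}\right]_0^1 = \frac{7}{a + 1}.$$

Integrating with respect to $a$ gives $I(a) = \log{\left(\frac{16384 \left(a + 1\right)^{7}}{823543} \right)} + C$.

At $a = \frac{3}{4}$ the integrand is identically $0$, so $I(\frac{3}{4}) = 0$. The closed form gives $0$, hence $C = 0$.

Setting $a = \frac{1}{3}$:
$$I = \log{\left(\frac{268435456}{1801088541} \right)}.$$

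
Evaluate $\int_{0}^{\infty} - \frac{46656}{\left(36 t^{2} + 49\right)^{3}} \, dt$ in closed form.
$- \frac{1458 \pi}{16807}$

Begin with the known result
$$J(a) = \int_{0}^{\infty} - \frac{1}{a^{2} + t^{2}} \, dt = - \frac{\pi}{2 a}.$$

Differentiating under the integral sign with respect to $a$,
$$\frac{dJ}{da} = \int_{0}^{\infty} \frac{2 a}{\left(a^{2} + t^{2}\right)^{2}} \, dt = \frac{\pi}{2 a^{2}},$$
so $\int_{0}^{\infty} - \frac{1}{\left(a^{2} + t^{2}\right)^{2}} \, dt = - \frac{\pi}{4 a^{3}}$.

Repeating — each differentiation of $1/(t^2+a^2)^j$ produces $-2ja/(t^2+a^2)^{j+1}$ — and dividing through by $-2ja$ at each step yields, after $2$ differentiations in total,
$$\int_{0}^{\infty} - \frac{1}{\left(a^{2} + t^{2}\right)^{3}} \, dt = - \frac{3 \pi}{16 a^{5}}.$$

Setting $a = \frac{7}{6}$:
$$I = - \frac{1458 \pi}{16807}.$$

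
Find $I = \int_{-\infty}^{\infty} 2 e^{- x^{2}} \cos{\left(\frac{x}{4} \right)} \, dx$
$\frac{2 \sqrt{\pi}}{e^{\frac{1}{64}}}$

Let $b$ denote the cosine frequency and define $I(b) = \int_{-\infty}^{\infty} 2 e^{- x^{2}} \cos{\left(b x \right)} \, dx$.

Differentiating under the integral sign,
$$I'(b) = \int_{-\infty}^{\infty} - 2 x e^{- x^{2}} \sin{\left(b x \right)} \, dx.$$

Integrate $\int_{-\infty}^{\infty} x \sin(b x)\, e^{- x^{2}}\, dx$ by parts with $u = \sin(b x)$ and $dv = x\, e^{- x^{2}}\, dx$, giving $v = - \frac{e^{- x^{2}}}{2}$. The boundary term vanishes and
$$\int_{-\infty}^{\infty} x \sin(b x)\, e^{- x^{2}}\, dx = \frac{b}{2} \int_{-\infty}^{\infty} \cos(b x)\, e^{- x^{2}}\, dx,$$
so $I'(b) = - \frac{b}{2}\, I(b)$.

This is a separable first-order ODE; solving with the initial condition $I(0) = \int_{-\infty}^{\infty} 2 e^{- x^{2}}\,dx = 2 \sqrt{\pi}$ gives
$$I(b) = 2 \sqrt{\pi} e^{- \frac{b^{2}}{4}}.$$

Setting $b = \frac{1}{4}$:
$$I = \frac{2 \sqrt{\pi}}{e^{\frac{1}{64}}}.$$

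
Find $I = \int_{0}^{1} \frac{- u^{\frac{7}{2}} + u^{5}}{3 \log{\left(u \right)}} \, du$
$\log{\left(\frac{6^{\frac{2}{3}}}{3} \right)}$

Replace the exponent $5$ by a parameter $a$: let $I(a) = \int_{0}^{1} \frac{- u^{\frac{7}{2}} + u^{a}}{3 \log{\left(u \right)}} \, du$.

Since $\dfrac{\partial}{\partial a}\,u^{a} = u^{a} \ln u$, the $\ln u$ in the denominator cancels and
$$\frac{dI}{da} = \int_{0}^{1} \frac{1}{3} u^{a} \, du = \frac{1}{3} \left[\frac{u^{a+1}}{a+1}\right]_0^1 = \frac{1}{3 \left(a + 1\right)}.$$

Integrating with respect to $a$ gives $I(a) = \log{\left(\frac{\sqrt[3]{6} \sqrt[3]{a + 1}}{3} \right)} + C$.

At $a = \frac{7}{2}$ the integrand is identically $0$, so $I(\frac{7}{2}) = 0$. The closed form gives $0$, hence $C = 0$.

Setting $a = 5$:
$$I = \log{\left(\frac{6^{\frac{2}{3}}}{3} \right)}.$$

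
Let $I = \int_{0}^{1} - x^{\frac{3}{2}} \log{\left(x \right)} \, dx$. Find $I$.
$\frac{4}{25}$

Start from the elementary integral
$$J(a) = \int_{0}^{1} - x^{a} \, dx = - \frac{1}{a + 1}.$$

Differentiating under the integral sign brings down a factor of $\ln x$:
$$\frac{dJ}{da} = \int_{0}^{1} - x^{a} \log{\left(x \right)} \, dx = \frac{1}{\left(a + 1\right)^{2}}.$$

The integral on the left is $I$, so $I = \frac{1}{\left(a + 1\right)^{2}}$.

Setting $a = \frac{3}{2}$:
$$I = \frac{4}{25}.$$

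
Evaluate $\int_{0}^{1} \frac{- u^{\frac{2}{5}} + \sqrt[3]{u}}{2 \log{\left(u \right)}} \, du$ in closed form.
$\log{\left(\frac{2 \sqrt{105}}{21} \right)}$

Consider the one-parameter family: let $I(a) = \int_{0}^{1} \frac{- u^{\frac{2}{5}} + u^{a}}{2 \log{\left(u \right)}} \, du$.

Since $\dfrac{\partial}{\partial a}\,u^{a} = u^{a} \ln u$, the $\ln u$ in the denominator cancels and
$$\frac{dI}{da} = \int_{0}^{1} \frac{1}{2} u^{a} \, du = \frac{1}{2} \left[\frac{u^{a+1}}{a+1}\right]_0^1 = \frac{1}{2 \left(a + 1\right)}.$$

Integrating with respect to $a$ gives $I(a) = \log{\left(\frac{\sqrt{35} \sqrt{a + 1}}{7} \right)} + C$.

At $a = \frac{2}{5}$ the integrand is identically $0$, so $I(\frac{2}{5}) = 0$. The closed form gives $0$, hence $C = 0$.

Setting $a = \frac{1}{3}$:
$$I = \log{\left(\frac{2 \sqrt{105}}{21} \right)}.$$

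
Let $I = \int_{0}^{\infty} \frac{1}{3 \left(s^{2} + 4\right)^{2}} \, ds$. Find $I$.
$\frac{\pi}{96}$

Recall the elementary integral
$$J(a) = \int_{0}^{\infty} \frac{1}{3 \left(a^{2} + s^{2}\right)} \, ds = \frac{\pi}{6 a}.$$

Differentiating under the integral sign with respect to $a$,
$$\frac{dJ}{da} = \int_{0}^{\infty} - \frac{2 a}{3 \left(a^{2} + s^{2}\right)^{2}} \, ds = - \frac{\pi}{6 a^{2}},$$
so $\int_{0}^{\infty} \frac{1}{3 \left(a^{2} + s^{2}\right)^{2}} \, ds = \frac{\pi}{12 a^{3}}$.

Setting $a = 2$:
$$I = \frac{\pi}{96}.$$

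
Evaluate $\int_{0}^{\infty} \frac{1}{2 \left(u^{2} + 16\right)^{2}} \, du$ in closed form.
$\frac{\pi}{512}$

Start from the standard arctangent integral
$$J(a) = \int_{0}^{\infty} \frac{1}{2 \left(a^{2} + u^{2}\right)} \, du = \frac{\pi}{4 a}.$$

Differentiating under the integral sign with respect to $a$,
$$\frac{dJ}{da} = \int_{0}^{\infty} - \frac{a}{\left(a^{2} + u^{2}\right)^{2}} \, du = - \frac{\pi}{4 a^{2}},$$
so $\int_{0}^{\infty} \frac{1}{2 \left(a^{2} + u^{2}\right)^{2}} \, du = \frac{\pi}{8 a^{3}}$.

Setting $a = 4$:
$$I = \frac{\pi}{512}.$$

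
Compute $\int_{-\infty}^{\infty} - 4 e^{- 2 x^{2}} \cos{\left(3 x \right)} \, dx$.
$- \frac{2 \sqrt{2} \sqrt{\pi}}{e^{\frac{9}{8}}}$

Define $I(b) = \int_{-\infty}^{\infty} - 4 e^{- 2 x^{2}} \cos{\left(b x \right)} \, dx$.

Differentiating under the integral sign,
$$I'(b) = \int_{-\infty}^{\infty} 4 x e^{- 2 x^{2}} \sin{\left(b x \right)} \, dx.$$

Integrate $\int_{-\infty}^{\infty} x \sin(b x)\, e^{- 2 x^{2}}\, dx$ by parts with $u = \sin(b x)$ and $dv = x\, e^{- 2 x^{2}}\, dx$, giving $v = - \frac{e^{- 2 x^{2}}}{4}$. The boundary term vanishes and
$$\int_{-\infty}^{\infty} x \sin(b x)\, e^{- 2 x^{2}}\, dx = \frac{b}{4} \int_{-\infty}^{\infty} \cos(b x)\, e^{- 2 x^{2}}\, dx,$$
so $I'(b) = - \frac{b}{4}\, I(b)$.

This is a separable first-order ODE; solving with the initial condition $I(0) = \int_{-\infty}^{\infty} - 4 e^{- 2 x^{2}}\,dx = - 2 \sqrt{2} \sqrt{\pi}$ gives
$$I(b) = - 2 \sqrt{2} \sqrt{\pi} e^{- \frac{b^{2}}{8}}.$$

Setting $b = 3$:
$$I = - \frac{2 \sqrt{2} \sqrt{\pi}}{e^{\frac{9}{8}}}.$$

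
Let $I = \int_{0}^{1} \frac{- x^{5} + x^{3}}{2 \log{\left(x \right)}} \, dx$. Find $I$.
$- \frac{\log{\left(6 \right)}}{2} + \log{\left(2 \right)}$

Replace the exponent $5$ by a parameter $a$: let $I(a) = \int_{0}^{1} \frac{x^{3} - x^{a}}{2 \log{\left(x \right)}} \, dx$.

Since $\dfrac{\partial}{\partial a}\,x^{a} = x^{a} \ln x$, the $\ln x$ in the denominator cancels and
$$\frac{dI}{da} = \int_{0}^{1} - \frac{1}{2} x^{a} \, dx = - \frac{1}{2} \left[\frac{x^{a+1}}{a+1}\right]_0^1 = - \frac{1}{2 a + 2}.$$

Integrating with respect to $a$ gives $I(a) = - \frac{\log{\left(a + 1 \right)}}{2} + \log{\left(2 \right)} + C$.

At $a = 3$ the integrand is identically $0$, so $I(3) = 0$. The closed form gives $0$, hence $C = 0$.

Setting $a = 5$:
$$I = - \frac{\log{\left(6 \right)}}{2} + \log{\left(2 \right)}.$$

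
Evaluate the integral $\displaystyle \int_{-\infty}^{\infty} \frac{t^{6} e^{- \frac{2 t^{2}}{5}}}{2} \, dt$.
$\frac{1875 \sqrt{10} \sqrt{\pi}}{256}$

Begin with the known integral
$$J(a) = \int_{-\infty}^{\infty} \frac{e^{- a t^{2}}}{2} \, dt = \frac{\sqrt{\pi}}{2 \sqrt{a}}.$$

Differentiating under the integral sign brings down a factor of $(-t^2)$:
$$\frac{dJ}{da} = \int_{-\infty}^{\infty} - \frac{t^{2} e^{- a t^{2}}}{2} \, dt = - \frac{\sqrt{\pi}}{4 a^{\frac{3}{2}}}.$$

Repeating $3$ times in total — each differentiation brings down another $(-t^2)$ — gives
$$\frac{d^{3}J}{da^{3}} = \int_{-\infty}^{\infty} - \frac{t^{6} e^{- a t^{2}}}{2} \, dt = - \frac{15 \sqrt{\pi}}{16 a^{\frac{7}{2}}},$$
and the integrand here is $(-1)^{3}$ times the target integrand, so $I = (-1)^{3}\,\frac{d^{3}J}{da^{3}} = \frac{15 \sqrt{\pi}}{16 a^{\frac{7}{2}}}$.

Setting $a = \frac{2}{5}$:
$$I = \frac{1875 \sqrt{10} \sqrt{\pi}}{256}.$$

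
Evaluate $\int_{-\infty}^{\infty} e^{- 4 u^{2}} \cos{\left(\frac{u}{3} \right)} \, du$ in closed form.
$\frac{\sqrt{\pi}}{2 e^{\frac{1}{144}}}$

Let $b$ denote the cosine frequency and define $I(b) = \int_{-\infty}^{\infty} e^{- 4 u^{2}} \cos{\left(b u \right)} \, du$.

Differentiating under the integral sign,
$$I'(b) = \int_{-\infty}^{\infty} - u e^{- 4 u^{2}} \sin{\left(b u \right)} \, du.$$

Integrate $\int_{-\infty}^{\infty} u \sin(b u)\, e^{- 4 u^{2}}\, du$ by parts with $w = \sin(b u)$ and $dv = u\, e^{- 4 u^{2}}\, du$, giving $v = - \frac{e^{- 4 u^{2}}}{8}$. The boundary term vanishes and
$$\int_{-\infty}^{\infty} u \sin(b u)\, e^{- 4 u^{2}}\, du = \frac{b}{8} \int_{-\infty}^{\infty} \cos(b u)\, e^{- 4 u^{2}}\, du,$$
so $I'(b) = - \frac{b}{8}\, I(b)$.

This is a separable first-order ODE; solving with the initial condition $I(0) = \int_{-\infty}^{\infty} e^{- 4 u^{2}}\,du = \frac{\sqrt{\pi}}{2}$ gives
$$I(b) = \frac{\sqrt{\pi} e^{- \frac{b^{2}}{16}}}{2}.$$

Setting $b = \frac{1}{3}$:
$$I = \frac{\sqrt{\pi}}{2 e^{\frac{1}{144}}}.$$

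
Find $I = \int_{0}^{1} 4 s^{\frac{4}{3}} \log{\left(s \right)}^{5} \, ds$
$- \frac{349920}{117649}$

Start from the elementary integral
$$J(a) = \int_{0}^{1} 4 s^{a} \, ds = \frac{4}{a + 1}.$$

Differentiating under the integral sign brings down a factor of $\ln s$:
$$\frac{dJ}{da} = \int_{0}^{1} 4 s^{a} \log{\left(s \right)} \, ds = - \frac{4}{\left(a + 1\right)^{2}}.$$

Repeating $5$ times in total — each differentiation brings down another $\ln s$ — gives
$$\frac{d^{5}J}{da^{5}} = \int_{0}^{1} 4 s^{a} \log{\left(s \right)}^{5} \, ds = - \frac{480}{\left(a + 1\right)^{6}},$$
and the integrand here is exactly the target integrand, so $I = - \frac{480}{\left(a + 1\right)^{6}}$.

Setting $a = \frac{4}{3}$:
$$I = - \frac{349920}{117649}.$$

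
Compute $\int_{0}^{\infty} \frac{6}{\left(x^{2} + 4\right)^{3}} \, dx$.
$\frac{9 \pi}{256}$

Start from the standard arctangent integral
$$J(a) = \int_{0}^{\infty} \frac{6}{a^{2} + x^{2}} \, dx = \frac{3 \pi}{a}.$$

Differentiating under the integral sign with respect to $a$,
$$\frac{dJ}{da} = \int_{0}^{\infty} - \frac{12 a}{\left(a^{2} + x^{2}\right)^{2}} \, dx = - \frac{3 \pi}{a^{2}},$$
so $\int_{0}^{\infty} \frac{6}{\left(a^{2} + x^{2}\right)^{2}} \, dx = \frac{3 \pi}{2 a^{3}}$.

Repeating — each differentiation of $1/(x^2+a^2)^j$ produces $-2ja/(x^2+a^2)^{j+1}$ — and dividing through by $-2ja$ at each step yields, after $2$ differentiations in total,
$$\int_{0}^{\infty} \frac{6}{\left(a^{2} + x^{2}\right)^{3}} \, dx = \frac{9 \pi}{8 a^{5}}.$$

Setting $a = 2$:
$$I = \frac{9 \pi}{256}.$$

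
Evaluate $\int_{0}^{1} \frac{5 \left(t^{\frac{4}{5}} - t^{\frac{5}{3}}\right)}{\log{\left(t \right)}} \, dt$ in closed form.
$\log{\left(\frac{14348907}{102400000} \right)}$

Consider the one-parameter family: let $I(a) = \int_{0}^{1} \frac{5 \left(- t^{\frac{5}{3}} + t^{a}\right)}{\log{\left(t \right)}} \, dt$.

Since $\dfrac{\partial}{\partial a}\,t^{a} = t^{a} \ln t$, the $\ln t$ in the denominator cancels and
$$\frac{dI}{da} = \int_{0}^{1} 5 t^{a} \, dt = 5 \left[\frac{t^{a+1}}{a+1}\right]_0^1 = \frac{5}{a + 1}.$$

Integrating with respect to $a$ gives $I(a) = \log{\left(\frac{243 \left(a + 1\right)^{5}}{32768} \right)} + C$.

At $a = \frac{5}{3}$ the integrand is identically $0$, so $I(\frac{5}{3}) = 0$. The closed form gives $0$, hence $C = 0$.

Setting $a = \frac{4}{5}$:
$$I = \log{\left(\frac{14348907}{102400000} \right)}.$$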